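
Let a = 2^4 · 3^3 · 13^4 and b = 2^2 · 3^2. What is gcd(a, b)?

36

min exponent per shared prime: 2^2 · 3^2 = 36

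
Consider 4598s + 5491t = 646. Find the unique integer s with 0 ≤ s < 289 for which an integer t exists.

153

gcd(4598, 5491) = 19 (Euclid: 5491 = 1·4598 + 893; 4598 = 5·893 + 133; 893 = 6·133 + 95; 133 = 1·95 + 38; 95 = 2·38 + 19; 38 = 2·19 + 0), and 19 | 646.
Extended Euclid: 4598·(-123) + 5491·(103) = 19. Scale by 34: s₀ = -4182.
General solution s = s₀ + 289k; reducing mod 289 gives s = 153 (and t = -128).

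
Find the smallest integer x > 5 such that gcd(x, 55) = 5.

10

gcd(x, 55) = 5 forces 5 | x; write x = 5s. Then gcd(5s, 5·11) = 5·gcd(s, 11), so need gcd(s, 11) = 1.
5s > 5 gives s ≥ 2. The least s ≥ 2 coprime to 11 is 2, so x = 5·2 = 10.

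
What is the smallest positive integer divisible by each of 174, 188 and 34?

174 = 2 · 3 · 29; 188 = 2² · 47; 34 = 2 · 17
lcm takes max exponent of each prime: 2² · 3 · 17 · 29 · 47 = 278052

278052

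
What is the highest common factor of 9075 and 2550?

75

Euclid: 9075 = 3·2550 + 1425; 2550 = 1·1425 + 1125; 1425 = 1·1125 + 300; 1125 = 3·300 + 225; 300 = 1·225 + 75; 225 = 3·75 + 0. Last nonzero remainder: 75.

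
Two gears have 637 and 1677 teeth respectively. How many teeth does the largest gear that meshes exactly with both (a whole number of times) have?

13

Euclid: 1677 = 2·637 + 403; 637 = 1·403 + 234; 403 = 1·234 + 169; 234 = 1·169 + 65; 169 = 2·65 + 39; 65 = 1·39 + 26; 39 = 1·26 + 13; 26 = 2·13 + 0. Last nonzero remainder: 13.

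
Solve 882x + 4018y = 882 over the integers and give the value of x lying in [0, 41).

Reduce mod 4018: 882x ≡ 882 (mod 4018). With g = gcd(882, 4018) = 98 dividing 882, divide through: 9x ≡ 9 (mod 41).
Since gcd(9, 41) = 1, x ≡ 9·(9)⁻¹ ≡ 1 (mod 41). Smallest non-negative: 1.

1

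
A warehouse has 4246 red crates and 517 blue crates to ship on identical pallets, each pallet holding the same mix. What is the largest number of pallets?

11

4246 = 2 · 11 · 193
517 = 11 · 47
Common: 11 = 11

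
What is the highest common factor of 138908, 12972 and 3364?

gcd(138908, 12972): 138908 = 10·12972 + 9188; 12972 = 1·9188 + 3784; 9188 = 2·3784 + 1620; 3784 = 2·1620 + 544; 1620 = 2·544 + 532; 544 = 1·532 + 12; 532 = 44·12 + 4; 12 = 3·4 + 0 → 4
gcd(4, 3364): 3364 = 841·4 + 0 → 4

4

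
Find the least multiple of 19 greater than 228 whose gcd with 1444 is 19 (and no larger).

247

Multiples of 19 above 228: 19·13, 19·14, … . Need the cofactor coprime to 1444/19 = 76.
Checking s = 13, 14, … the first with gcd(s, 76) = 1 is s = 13, giving 247.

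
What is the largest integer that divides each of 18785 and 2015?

65

18785 = 5 · 13 · 17²
2015 = 5 · 13 · 31
Common: 5 · 13 = 65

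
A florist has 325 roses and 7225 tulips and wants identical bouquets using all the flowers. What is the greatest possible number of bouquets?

325 = 5² · 13
7225 = 5² · 17²
Common: 5² = 25

25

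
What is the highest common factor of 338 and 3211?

Euclid: 3211 = 9·338 + 169; 338 = 2·169 + 0. Last nonzero remainder: 169.

169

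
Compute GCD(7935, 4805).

5

7935 = 3 · 5 · 23²
4805 = 5 · 31²
Common: 5 = 5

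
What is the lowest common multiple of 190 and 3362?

gcd first: 3362 = 17·190 + 132; 190 = 1·132 + 58; 132 = 2·58 + 16; 58 = 3·16 + 10; 16 = 1·10 + 6; 10 = 1·6 + 4; 6 = 1·4 + 2; 4 = 2·2 + 0 → gcd = 2
lcm = 190·3362/gcd = 638780/2 = 319390

319390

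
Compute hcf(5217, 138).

3

5217 = 3 · 37 · 47
138 = 2 · 3 · 23
Common: 3 = 3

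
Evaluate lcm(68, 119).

gcd first: 119 = 1·68 + 51; 68 = 1·51 + 17; 51 = 3·17 + 0 → gcd = 17
lcm = 68·119/gcd = 8092/17 = 476

476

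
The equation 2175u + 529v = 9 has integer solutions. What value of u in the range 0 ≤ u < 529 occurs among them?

Euclid: 2175 = 4·529 + 59; 529 = 8·59 + 57; 59 = 1·57 + 2; 57 = 28·2 + 1; 2 = 2·1 + 0 → gcd = 1; 9 = 1·9.
Back-substitution yields 2175·(-260) + 529·(1069) = 1, so one solution is u = -260·9 = -2340, v = 1069·9 = 9621.
Solutions in u differ by 529/1 = 529; the one in [0, 529) is -2340 mod 529 = 305.

305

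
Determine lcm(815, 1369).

815 = 5 · 163; 1369 = 37²
max exponents: 5 · 37² · 163 = 1115735

1115735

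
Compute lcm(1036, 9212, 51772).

630220556

lcm(1036, 9212) = 1036·9212/gcd = 9543632/28 = 340844
lcm(340844, 51772) = 340844·51772/gcd = 17646175568/28 = 630220556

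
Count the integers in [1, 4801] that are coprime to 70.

Prime factors of 70: 2, 5, 7. Count integers ≤ 4801 divisible by none of them.
By inclusion–exclusion: 4801 − ⌊4801/2⌋ − ⌊4801/5⌋ − ⌊4801/7⌋ + ⌊4801/10⌋ + ⌊4801/14⌋ + ⌊4801/35⌋ − ⌊4801/70⌋ = 1647.

1647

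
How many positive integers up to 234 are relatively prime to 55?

171

Prime factors of 55: 5, 11. Count integers ≤ 234 divisible by none of them.
By inclusion–exclusion: 234 − ⌊234/5⌋ − ⌊234/11⌋ + ⌊234/55⌋ = 171.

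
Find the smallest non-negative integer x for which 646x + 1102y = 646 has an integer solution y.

gcd(646, 1102) = 38 (Euclid: 1102 = 1·646 + 456; 646 = 1·456 + 190; 456 = 2·190 + 76; 190 = 2·76 + 38; 76 = 2·38 + 0), and 38 | 646.
Extended Euclid: 646·(12) + 1102·(-7) = 38. Scale by 17: x₀ = 204.
General solution x = x₀ + 29t; reducing mod 29 gives x = 1 (and y = 0).

1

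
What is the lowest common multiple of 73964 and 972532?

1634826292

73964 = 2² · 11 · 41²; 972532 = 2² · 11 · 23 · 31²
max exponents: 2² · 11 · 23 · 31² · 41² = 1634826292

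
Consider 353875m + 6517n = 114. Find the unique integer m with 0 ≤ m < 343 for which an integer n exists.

60

Reduce mod 6517: 353875m ≡ 114 (mod 6517). With g = gcd(353875, 6517) = 19 dividing 114, divide through: 18625m ≡ 6 (mod 343).
Since gcd(18625, 343) = 1, m ≡ 6·(18625)⁻¹ ≡ 60 (mod 343). Smallest non-negative: 60.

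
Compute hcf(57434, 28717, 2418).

gcd(57434, 28717): 57434 = 2·28717 + 0 → 28717
gcd(28717, 2418): 28717 = 11·2418 + 2119; 2418 = 1·2119 + 299; 2119 = 7·299 + 26; 299 = 11·26 + 13; 26 = 2·13 + 0 → 13

13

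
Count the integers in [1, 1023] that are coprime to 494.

448

494 = 2·13·19. Inclusion–exclusion on these primes:
1023 − ⌊1023/2⌋ − ⌊1023/13⌋ − ⌊1023/19⌋ + ⌊1023/26⌋ + ⌊1023/38⌋ + ⌊1023/247⌋ − ⌊1023/494⌋ = 448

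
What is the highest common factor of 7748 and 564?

4

Euclid: 7748 = 13·564 + 416; 564 = 1·416 + 148; 416 = 2·148 + 120; 148 = 1·120 + 28; 120 = 4·28 + 8; 28 = 3·8 + 4; 8 = 2·4 + 0. Last nonzero remainder: 4.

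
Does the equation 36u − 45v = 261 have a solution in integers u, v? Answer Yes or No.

Yes

By Bézout, 36u − 45v = 261 has integer solutions iff gcd(36, 45) | 261.
Euclid: 45 = 1·36 + 9; 36 = 4·9 + 0. gcd = 9; 261 mod 9 = 0. Yes.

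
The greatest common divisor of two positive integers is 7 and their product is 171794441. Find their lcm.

For any two positive integers, gcd × lcm equals their product. Hence lcm = 171794441 / 7 = 24542063.

24542063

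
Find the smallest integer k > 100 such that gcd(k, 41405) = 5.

41405 = 5·8281. Any k with gcd(k, 41405) = 5 is a multiple of 5, say 5s, with s coprime to 8281.
Need s > 100/5, so s ≥ 21. First s ≥ 21 with gcd(s, 8281) = 1 is s = 22. Thus k = 5·22 = 110.

110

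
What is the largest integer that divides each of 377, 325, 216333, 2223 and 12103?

13

gcd(377, 325): 377 = 1·325 + 52; 325 = 6·52 + 13; 52 = 4·13 + 0 → 13
gcd(13, 216333): 216333 = 16641·13 + 0 → 13
gcd(13, 2223): 2223 = 171·13 + 0 → 13
gcd(13, 12103): 12103 = 931·13 + 0 → 13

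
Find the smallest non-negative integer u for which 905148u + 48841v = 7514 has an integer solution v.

gcd(905148, 48841) = 289 (Euclid: 905148 = 18·48841 + 26010; 48841 = 1·26010 + 22831; 26010 = 1·22831 + 3179; 22831 = 7·3179 + 578; 3179 = 5·578 + 289; 578 = 2·289 + 0), and 289 | 7514.
Extended Euclid: 905148·(77) + 48841·(-1427) = 289. Scale by 26: u₀ = 2002.
General solution u = u₀ + 169t; reducing mod 169 gives u = 143 (and v = -2650).

143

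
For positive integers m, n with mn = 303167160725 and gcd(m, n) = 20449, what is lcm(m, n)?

14825525

Since gcd(m,n)·lcm(m,n) = mn, lcm = 303167160725/20449 = 14825525.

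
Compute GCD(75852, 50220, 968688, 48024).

75852 = 2² · 3² · 7² · 43; 50220 = 2² · 3⁴ · 5 · 31; 968688 = 2⁴ · 3² · 7 · 31²; 48024 = 2³ · 3² · 23 · 29
gcd takes min exponent of each prime: 2² · 3² = 36

36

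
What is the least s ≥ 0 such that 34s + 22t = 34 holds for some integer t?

1

gcd(34, 22) = 2 (Euclid: 34 = 1·22 + 12; 22 = 1·12 + 10; 12 = 1·10 + 2; 10 = 5·2 + 0), and 2 | 34.
Extended Euclid: 34·(2) + 22·(-3) = 2. Scale by 17: s₀ = 34.
General solution s = s₀ + 11k; reducing mod 11 gives s = 1 (and t = 0).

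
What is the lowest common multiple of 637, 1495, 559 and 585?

lcm(637, 1495) = 637·1495/gcd = 952315/13 = 73255
lcm(73255, 559) = 73255·559/gcd = 40949545/13 = 3149965
lcm(3149965, 585) = 3149965·585/gcd = 1842729525/65 = 28349685

28349685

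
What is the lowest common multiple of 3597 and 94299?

gcd first: 94299 = 26·3597 + 777; 3597 = 4·777 + 489; 777 = 1·489 + 288; 489 = 1·288 + 201; 288 = 1·201 + 87; 201 = 2·87 + 27; 87 = 3·27 + 6; 27 = 4·6 + 3; 6 = 2·3 + 0 → gcd = 3
lcm = 3597·94299/gcd = 339193503/3 = 113064501

113064501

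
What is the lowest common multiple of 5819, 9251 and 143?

63619127

lcm(5819, 9251) = 5819·9251/gcd = 53831569/11 = 4893779
lcm(4893779, 143) = 4893779·143/gcd = 699810397/11 = 63619127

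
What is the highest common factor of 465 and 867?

Euclid: 867 = 1·465 + 402; 465 = 1·402 + 63; 402 = 6·63 + 24; 63 = 2·24 + 15; 24 = 1·15 + 9; 15 = 1·9 + 6; 9 = 1·6 + 3; 6 = 2·3 + 0. Last nonzero remainder: 3.

3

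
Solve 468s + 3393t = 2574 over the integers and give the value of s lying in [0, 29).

20

Euclid: 3393 = 7·468 + 117; 468 = 4·117 + 0 → gcd = 117; 2574 = 117·22.
Back-substitution yields 468·(-7) + 3393·(1) = 117, so one solution is s = -7·22 = -154, t = 1·22 = 22.
Solutions in s differ by 3393/117 = 29; the one in [0, 29) is -154 mod 29 = 20.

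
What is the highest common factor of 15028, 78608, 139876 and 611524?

gcd(15028, 78608): 78608 = 5·15028 + 3468; 15028 = 4·3468 + 1156; 3468 = 3·1156 + 0 → 1156
gcd(1156, 139876): 139876 = 121·1156 + 0 → 1156
gcd(1156, 611524): 611524 = 529·1156 + 0 → 1156

1156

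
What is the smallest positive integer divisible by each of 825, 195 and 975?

825 = 3 · 5² · 11; 195 = 3 · 5 · 13; 975 = 3 · 5² · 13
lcm takes max exponent of each prime: 3 · 5² · 11 · 13 = 10725

10725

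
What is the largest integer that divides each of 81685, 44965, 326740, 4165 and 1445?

85

81685 = 5 · 17 · 31²; 44965 = 5 · 17 · 23²; 326740 = 2² · 5 · 17 · 31²; 4165 = 5 · 7² · 17; 1445 = 5 · 17²
gcd takes min exponent of each prime: 5 · 17 = 85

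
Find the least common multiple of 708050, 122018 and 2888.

172789689800

708050 = 2 · 5² · 7² · 17²; 122018 = 2 · 13² · 19²; 2888 = 2³ · 19²
lcm takes max exponent of each prime: 2³ · 5² · 7² · 13² · 17² · 19² = 172789689800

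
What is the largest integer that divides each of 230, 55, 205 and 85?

5

gcd(230, 55): 230 = 4·55 + 10; 55 = 5·10 + 5; 10 = 2·5 + 0 → 5
gcd(5, 205): 205 = 41·5 + 0 → 5
gcd(5, 85): 85 = 17·5 + 0 → 5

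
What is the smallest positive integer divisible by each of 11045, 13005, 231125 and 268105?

lcm(11045, 13005) = 11045·13005/gcd = 143640225/5 = 28728045
lcm(28728045, 231125) = 28728045·231125/gcd = 6639769400625/5 = 1327953880125
lcm(1327953880125, 268105) = 1327953880125·268105/gcd = 356031075030913125/9245 = 38510662523625

38510662523625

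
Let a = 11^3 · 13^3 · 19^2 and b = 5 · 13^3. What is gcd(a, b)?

min exponent per shared prime: 13^3 = 2197

2197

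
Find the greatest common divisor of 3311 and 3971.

Euclid: 3971 = 1·3311 + 660; 3311 = 5·660 + 11; 660 = 60·11 + 0. Last nonzero remainder: 11.

11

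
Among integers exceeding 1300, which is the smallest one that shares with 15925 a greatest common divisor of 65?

1430

Multiples of 65 above 1300: 65·21, 65·22, … . Need the cofactor coprime to 15925/65 = 245.
Checking s = 21, 22, … the first with gcd(s, 245) = 1 is s = 22, giving 1430.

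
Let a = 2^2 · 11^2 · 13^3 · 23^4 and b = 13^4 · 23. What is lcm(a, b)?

max exponent per prime: 2^2 · 11^2 · 13^4 · 23^4 = 3868388779684

3868388779684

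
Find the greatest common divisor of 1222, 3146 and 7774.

1222 = 2 · 13 · 47; 3146 = 2 · 11² · 13; 7774 = 2 · 13² · 23
gcd takes min exponent of each prime: 2 · 13 = 26

26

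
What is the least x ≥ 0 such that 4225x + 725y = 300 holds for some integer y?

15

gcd(4225, 725) = 25 (Euclid: 4225 = 5·725 + 600; 725 = 1·600 + 125; 600 = 4·125 + 100; 125 = 1·100 + 25; 100 = 4·25 + 0), and 25 | 300.
Extended Euclid: 4225·(-6) + 725·(35) = 25. Scale by 12: x₀ = -72.
General solution x = x₀ + 29t; reducing mod 29 gives x = 15 (and y = -87).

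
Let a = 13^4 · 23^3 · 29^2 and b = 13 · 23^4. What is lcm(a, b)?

max exponent per prime: 13^4 · 23^4 · 29^2 = 6721725131641

6721725131641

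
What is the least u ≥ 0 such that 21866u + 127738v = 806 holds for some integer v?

4545

gcd(21866, 127738) = 26 (Euclid: 127738 = 5·21866 + 18408; 21866 = 1·18408 + 3458; 18408 = 5·3458 + 1118; 3458 = 3·1118 + 104; 1118 = 10·104 + 78; 104 = 1·78 + 26; 78 = 3·26 + 0), and 26 | 806.
Extended Euclid: 21866·(1256) + 127738·(-215) = 26. Scale by 31: u₀ = 38936.
General solution u = u₀ + 4913t; reducing mod 4913 gives u = 4545 (and v = -778).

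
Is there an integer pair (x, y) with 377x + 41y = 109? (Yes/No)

Yes

gcd(377, 41): 377 = 9·41 + 8; 41 = 5·8 + 1; 8 = 8·1 + 0 → 1
1 divides 109, so a solution exists.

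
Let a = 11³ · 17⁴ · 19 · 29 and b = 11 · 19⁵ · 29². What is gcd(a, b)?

min exponent per shared prime: 11 · 19 · 29 = 6061

6061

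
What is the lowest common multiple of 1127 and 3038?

gcd first: 3038 = 2·1127 + 784; 1127 = 1·784 + 343; 784 = 2·343 + 98; 343 = 3·98 + 49; 98 = 2·49 + 0 → gcd = 49
lcm = 1127·3038/gcd = 3423826/49 = 69874

69874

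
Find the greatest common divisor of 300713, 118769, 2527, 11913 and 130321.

gcd(300713, 118769): 300713 = 2·118769 + 63175; 118769 = 1·63175 + 55594; 63175 = 1·55594 + 7581; 55594 = 7·7581 + 2527; 7581 = 3·2527 + 0 → 2527
gcd(2527, 2527): 2527 = 1·2527 + 0 → 2527
gcd(2527, 11913): 11913 = 4·2527 + 1805; 2527 = 1·1805 + 722; 1805 = 2·722 + 361; 722 = 2·361 + 0 → 361
gcd(361, 130321): 130321 = 361·361 + 0 → 361

361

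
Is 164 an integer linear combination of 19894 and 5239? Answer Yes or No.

gcd(19894, 5239): 19894 = 3·5239 + 4177; 5239 = 1·4177 + 1062; 4177 = 3·1062 + 991; 1062 = 1·991 + 71; 991 = 13·71 + 68; 71 = 1·68 + 3; 68 = 22·3 + 2; 3 = 1·2 + 1; 2 = 2·1 + 0 → 1
1 divides 164, so a solution exists.

Yes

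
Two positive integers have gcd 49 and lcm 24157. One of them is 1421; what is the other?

833

Using uv = gcd(u,v)·lcm(u,v) = 49·24157 = 1183693, we get v = 1183693/1421 = 833.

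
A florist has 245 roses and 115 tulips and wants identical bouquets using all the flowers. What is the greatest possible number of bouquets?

5

Euclid: 245 = 2·115 + 15; 115 = 7·15 + 10; 15 = 1·10 + 5; 10 = 2·5 + 0. Last nonzero remainder: 5.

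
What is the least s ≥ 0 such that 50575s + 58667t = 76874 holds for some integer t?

Euclid: 58667 = 1·50575 + 8092; 50575 = 6·8092 + 2023; 8092 = 4·2023 + 0 → gcd = 2023; 76874 = 2023·38.
Back-substitution yields 50575·(7) + 58667·(-6) = 2023, so one solution is s = 7·38 = 266, t = -6·38 = -228.
Solutions in s differ by 58667/2023 = 29; the one in [0, 29) is 266 mod 29 = 5.

5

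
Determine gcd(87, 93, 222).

3

gcd(87, 93): 93 = 1·87 + 6; 87 = 14·6 + 3; 6 = 2·3 + 0 → 3
gcd(3, 222): 222 = 74·3 + 0 → 3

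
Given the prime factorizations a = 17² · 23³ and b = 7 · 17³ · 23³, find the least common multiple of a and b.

418435297

max exponent per prime: 7 · 17³ · 23³ = 418435297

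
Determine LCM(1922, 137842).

gcd first: 137842 = 71·1922 + 1380; 1922 = 1·1380 + 542; 1380 = 2·542 + 296; 542 = 1·296 + 246; 296 = 1·246 + 50; 246 = 4·50 + 46; 50 = 1·46 + 4; 46 = 11·4 + 2; 4 = 2·2 + 0 → gcd = 2
lcm = 1922·137842/gcd = 264932324/2 = 132466162

132466162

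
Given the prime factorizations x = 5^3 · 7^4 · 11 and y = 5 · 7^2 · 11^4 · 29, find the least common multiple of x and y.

127429773625

max exponent per prime: 5^3 · 7^4 · 11^4 · 29 = 127429773625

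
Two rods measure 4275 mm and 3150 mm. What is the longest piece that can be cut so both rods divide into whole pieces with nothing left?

225

Euclid: 4275 = 1·3150 + 1125; 3150 = 2·1125 + 900; 1125 = 1·900 + 225; 900 = 4·225 + 0. Last nonzero remainder: 225.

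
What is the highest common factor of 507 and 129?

3

Euclid: 507 = 3·129 + 120; 129 = 1·120 + 9; 120 = 13·9 + 3; 9 = 3·3 + 0. Last nonzero remainder: 3.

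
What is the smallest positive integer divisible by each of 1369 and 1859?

1369 = 37²; 1859 = 11 · 13²
max exponents: 11 · 13² · 37² = 2544971

2544971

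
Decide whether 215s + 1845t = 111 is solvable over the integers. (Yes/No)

gcd(215, 1845): 1845 = 8·215 + 125; 215 = 1·125 + 90; 125 = 1·90 + 35; 90 = 2·35 + 20; 35 = 1·20 + 15; 20 = 1·15 + 5; 15 = 3·5 + 0 → 5
5 does not divide 111, so a solution does not exist.

No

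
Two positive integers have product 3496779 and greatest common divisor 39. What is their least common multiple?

gcd·lcm = product, so lcm = 3496779/39 = 89661.

89661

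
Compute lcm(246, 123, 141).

246 = 2 · 3 · 41; 123 = 3 · 41; 141 = 3 · 47
lcm takes max exponent of each prime: 2 · 3 · 41 · 47 = 11562

11562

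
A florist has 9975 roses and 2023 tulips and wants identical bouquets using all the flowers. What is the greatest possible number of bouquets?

7

9975 = 3 · 5² · 7 · 19
2023 = 7 · 17²
Common: 7 = 7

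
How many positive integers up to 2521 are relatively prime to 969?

Prime factors of 969: 3, 17, 19. Count integers ≤ 2521 divisible by none of them.
By inclusion–exclusion: 2521 − ⌊2521/3⌋ − ⌊2521/17⌋ − ⌊2521/19⌋ + ⌊2521/51⌋ + ⌊2521/57⌋ + ⌊2521/323⌋ − ⌊2521/969⌋ = 1499.

1499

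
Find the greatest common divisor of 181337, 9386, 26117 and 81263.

13

181337 = 13² · 29 · 37; 9386 = 2 · 13 · 19²; 26117 = 7² · 13 · 41; 81263 = 7 · 13 · 19 · 47
gcd takes min exponent of each prime: 13 = 13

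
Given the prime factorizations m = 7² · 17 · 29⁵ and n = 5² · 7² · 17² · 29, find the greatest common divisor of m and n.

min exponent per shared prime: 7² · 17 · 29 = 24157

24157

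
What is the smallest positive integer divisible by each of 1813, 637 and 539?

259259

1813 = 7² · 37; 637 = 7² · 13; 539 = 7² · 11
lcm takes max exponent of each prime: 7² · 11 · 13 · 37 = 259259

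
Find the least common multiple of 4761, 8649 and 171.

4761 = 3² · 23²; 8649 = 3² · 31²; 171 = 3² · 19
lcm takes max exponent of each prime: 3² · 19 · 23² · 31² = 86931099

86931099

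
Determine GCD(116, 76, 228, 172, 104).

4

gcd(116, 76): 116 = 1·76 + 40; 76 = 1·40 + 36; 40 = 1·36 + 4; 36 = 9·4 + 0 → 4
gcd(4, 228): 228 = 57·4 + 0 → 4
gcd(4, 172): 172 = 43·4 + 0 → 4
gcd(4, 104): 104 = 26·4 + 0 → 4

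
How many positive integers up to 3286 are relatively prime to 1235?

Prime factors of 1235: 5, 13, 19. Count integers ≤ 3286 divisible by none of them.
By inclusion–exclusion: 3286 − ⌊3286/5⌋ − ⌊3286/13⌋ − ⌊3286/19⌋ + ⌊3286/65⌋ + ⌊3286/95⌋ + ⌊3286/247⌋ − ⌊3286/1235⌋ = 2300.

2300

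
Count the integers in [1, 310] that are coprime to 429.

174

429 = 3·11·13. Inclusion–exclusion on these primes:
310 − ⌊310/3⌋ − ⌊310/11⌋ − ⌊310/13⌋ + ⌊310/33⌋ + ⌊310/39⌋ + ⌊310/143⌋ − ⌊310/429⌋ = 174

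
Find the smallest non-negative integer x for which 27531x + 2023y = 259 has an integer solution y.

gcd(27531, 2023) = 7 (Euclid: 27531 = 13·2023 + 1232; 2023 = 1·1232 + 791; 1232 = 1·791 + 441; 791 = 1·441 + 350; 441 = 1·350 + 91; 350 = 3·91 + 77; 91 = 1·77 + 14; 77 = 5·14 + 7; 14 = 2·7 + 0), and 7 | 259.
Extended Euclid: 27531·(-133) + 2023·(1810) = 7. Scale by 37: x₀ = -4921.
General solution x = x₀ + 289t; reducing mod 289 gives x = 281 (and y = -3824).

281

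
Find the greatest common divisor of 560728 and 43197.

119

Euclid: 560728 = 12·43197 + 42364; 43197 = 1·42364 + 833; 42364 = 50·833 + 714; 833 = 1·714 + 119; 714 = 6·119 + 0. Last nonzero remainder: 119.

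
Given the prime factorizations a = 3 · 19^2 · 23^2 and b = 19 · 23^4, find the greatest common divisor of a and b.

10051

min exponent per shared prime: 19 · 23^2 = 10051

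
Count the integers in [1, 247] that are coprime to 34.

Prime factors of 34: 2, 17. Count integers ≤ 247 divisible by none of them.
By inclusion–exclusion: 247 − ⌊247/2⌋ − ⌊247/17⌋ + ⌊247/34⌋ = 117.

117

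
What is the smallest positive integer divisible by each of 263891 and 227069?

9763967

263891 = 17 · 19² · 43; 227069 = 17 · 19² · 37
max exponents: 17 · 19² · 37 · 43 = 9763967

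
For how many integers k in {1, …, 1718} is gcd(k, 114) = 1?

543

114 = 2·3·19. Inclusion–exclusion on these primes:
1718 − ⌊1718/2⌋ − ⌊1718/3⌋ − ⌊1718/19⌋ + ⌊1718/6⌋ + ⌊1718/38⌋ + ⌊1718/57⌋ − ⌊1718/114⌋ = 543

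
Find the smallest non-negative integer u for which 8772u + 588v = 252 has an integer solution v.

Reduce mod 588: 8772u ≡ 252 (mod 588). With g = gcd(8772, 588) = 12 dividing 252, divide through: 731u ≡ 21 (mod 49).
Since gcd(731, 49) = 1, u ≡ 21·(731)⁻¹ ≡ 7 (mod 49). Smallest non-negative: 7.

7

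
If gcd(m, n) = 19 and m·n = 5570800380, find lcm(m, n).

293200020

Since gcd(m,n)·lcm(m,n) = mn, lcm = 5570800380/19 = 293200020.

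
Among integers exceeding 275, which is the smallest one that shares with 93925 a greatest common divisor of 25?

300

gcd(a, 93925) = 25 forces 25 | a; write a = 25s. Then gcd(25s, 25·3757) = 25·gcd(s, 3757), so need gcd(s, 3757) = 1.
25s > 275 gives s ≥ 12. The least s ≥ 12 coprime to 3757 is 12, so a = 25·12 = 300.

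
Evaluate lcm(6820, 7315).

907060

gcd first: 7315 = 1·6820 + 495; 6820 = 13·495 + 385; 495 = 1·385 + 110; 385 = 3·110 + 55; 110 = 2·55 + 0 → gcd = 55
lcm = 6820·7315/gcd = 49888300/55 = 907060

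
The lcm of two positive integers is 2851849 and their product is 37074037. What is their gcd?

From gcd × lcm = ab: gcd = 37074037 / 2851849 = 13.

13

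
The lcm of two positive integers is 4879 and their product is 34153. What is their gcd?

gcd·lcm = product, so gcd = 34153/4879 = 7.

7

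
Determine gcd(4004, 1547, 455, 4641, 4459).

91

4004 = 2² · 7 · 11 · 13; 1547 = 7 · 13 · 17; 455 = 5 · 7 · 13; 4641 = 3 · 7 · 13 · 17; 4459 = 7³ · 13
gcd takes min exponent of each prime: 7 · 13 = 91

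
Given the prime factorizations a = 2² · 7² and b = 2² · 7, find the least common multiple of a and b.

196

max exponent per prime: 2² · 7² = 196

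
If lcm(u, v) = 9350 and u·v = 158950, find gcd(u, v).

gcd·lcm = product, so gcd = 158950/9350 = 17.

17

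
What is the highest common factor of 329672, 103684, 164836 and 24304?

gcd(329672, 103684): 329672 = 3·103684 + 18620; 103684 = 5·18620 + 10584; 18620 = 1·10584 + 8036; 10584 = 1·8036 + 2548; 8036 = 3·2548 + 392; 2548 = 6·392 + 196; 392 = 2·196 + 0 → 196
gcd(196, 164836): 164836 = 841·196 + 0 → 196
gcd(196, 24304): 24304 = 124·196 + 0 → 196

196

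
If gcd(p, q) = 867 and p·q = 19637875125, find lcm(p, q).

gcd·lcm = product, so lcm = 19637875125/867 = 22650375.

22650375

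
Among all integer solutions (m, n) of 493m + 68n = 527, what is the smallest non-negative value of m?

3

Reduce mod 68: 493m ≡ 527 (mod 68). With g = gcd(493, 68) = 17 dividing 527, divide through: 29m ≡ 31 (mod 4).
Since gcd(29, 4) = 1, m ≡ 31·(29)⁻¹ ≡ 3 (mod 4). Smallest non-negative: 3.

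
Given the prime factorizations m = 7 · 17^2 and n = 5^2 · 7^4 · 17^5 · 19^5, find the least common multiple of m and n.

max exponent per prime: 5^2 · 7^4 · 17^5 · 19^5 = 211030282533026075

211030282533026075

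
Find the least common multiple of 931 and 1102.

931 = 7² · 19; 1102 = 2 · 19 · 29
max exponents: 2 · 7² · 19 · 29 = 53998

53998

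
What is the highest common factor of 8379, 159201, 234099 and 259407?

171

gcd(8379, 159201): 159201 = 19·8379 + 0 → 8379
gcd(8379, 234099): 234099 = 27·8379 + 7866; 8379 = 1·7866 + 513; 7866 = 15·513 + 171; 513 = 3·171 + 0 → 171
gcd(171, 259407): 259407 = 1517·171 + 0 → 171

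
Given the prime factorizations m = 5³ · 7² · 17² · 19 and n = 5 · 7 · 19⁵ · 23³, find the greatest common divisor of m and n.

665

min exponent per shared prime: 5 · 7 · 19 = 665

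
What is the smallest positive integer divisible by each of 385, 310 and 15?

385 = 5 · 7 · 11; 310 = 2 · 5 · 31; 15 = 3 · 5
lcm takes max exponent of each prime: 2 · 3 · 5 · 7 · 11 · 31 = 71610

71610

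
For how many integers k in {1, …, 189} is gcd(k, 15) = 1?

101

Prime factors of 15: 3, 5. Count integers ≤ 189 divisible by none of them.
By inclusion–exclusion: 189 − ⌊189/3⌋ − ⌊189/5⌋ + ⌊189/15⌋ = 101.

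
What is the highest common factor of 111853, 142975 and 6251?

gcd(111853, 142975): 142975 = 1·111853 + 31122; 111853 = 3·31122 + 18487; 31122 = 1·18487 + 12635; 18487 = 1·12635 + 5852; 12635 = 2·5852 + 931; 5852 = 6·931 + 266; 931 = 3·266 + 133; 266 = 2·133 + 0 → 133
gcd(133, 6251): 6251 = 47·133 + 0 → 133

133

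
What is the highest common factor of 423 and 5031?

9

Euclid: 5031 = 11·423 + 378; 423 = 1·378 + 45; 378 = 8·45 + 18; 45 = 2·18 + 9; 18 = 2·9 + 0. Last nonzero remainder: 9.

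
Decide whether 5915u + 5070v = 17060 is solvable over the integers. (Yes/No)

By Bézout, 5915u + 5070v = 17060 has integer solutions iff gcd(5915, 5070) | 17060.
Euclid: 5915 = 1·5070 + 845; 5070 = 6·845 + 0. gcd = 845; 17060 mod 845 = 160. No.

No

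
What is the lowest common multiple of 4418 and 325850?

4418 = 2 · 47²; 325850 = 2 · 5² · 7³ · 19
max exponents: 2 · 5² · 7³ · 19 · 47² = 719802650

719802650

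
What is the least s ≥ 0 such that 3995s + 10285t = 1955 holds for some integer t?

70

Euclid: 10285 = 2·3995 + 2295; 3995 = 1·2295 + 1700; 2295 = 1·1700 + 595; 1700 = 2·595 + 510; 595 = 1·510 + 85; 510 = 6·85 + 0 → gcd = 85; 1955 = 85·23.
Back-substitution yields 3995·(-18) + 10285·(7) = 85, so one solution is s = -18·23 = -414, t = 7·23 = 161.
Solutions in s differ by 10285/85 = 121; the one in [0, 121) is -414 mod 121 = 70.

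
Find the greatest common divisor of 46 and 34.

2

46 = 2 · 23
34 = 2 · 17
Common: 2 = 2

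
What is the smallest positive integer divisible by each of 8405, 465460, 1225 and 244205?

lcm(8405, 465460) = 8405·465460/gcd = 3912191300/5 = 782438260
lcm(782438260, 1225) = 782438260·1225/gcd = 958486868500/5 = 191697373700
lcm(191697373700, 244205) = 191697373700·244205/gcd = 46813457144408500/85 = 550746554640100

550746554640100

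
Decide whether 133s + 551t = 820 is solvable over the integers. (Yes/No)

gcd(133, 551): 551 = 4·133 + 19; 133 = 7·19 + 0 → 19
19 does not divide 820, so a solution does not exist.

No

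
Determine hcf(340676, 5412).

Euclid: 340676 = 62·5412 + 5132; 5412 = 1·5132 + 280; 5132 = 18·280 + 92; 280 = 3·92 + 4; 92 = 23·4 + 0. Last nonzero remainder: 4.

4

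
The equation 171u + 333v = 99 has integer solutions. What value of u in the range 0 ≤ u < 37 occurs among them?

22

Reduce mod 333: 171u ≡ 99 (mod 333). With g = gcd(171, 333) = 9 dividing 99, divide through: 19u ≡ 11 (mod 37).
Since gcd(19, 37) = 1, u ≡ 11·(19)⁻¹ ≡ 22 (mod 37). Smallest non-negative: 22.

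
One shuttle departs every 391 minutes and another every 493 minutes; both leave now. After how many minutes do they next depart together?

11339

391 = 17 · 23; 493 = 17 · 29
max exponents: 17 · 23 · 29 = 11339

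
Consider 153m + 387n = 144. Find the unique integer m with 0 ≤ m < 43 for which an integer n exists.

6

Reduce mod 387: 153m ≡ 144 (mod 387). With g = gcd(153, 387) = 9 dividing 144, divide through: 17m ≡ 16 (mod 43).
Since gcd(17, 43) = 1, m ≡ 16·(17)⁻¹ ≡ 6 (mod 43). Smallest non-negative: 6.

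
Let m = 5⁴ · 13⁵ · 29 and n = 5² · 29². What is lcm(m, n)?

max exponent per prime: 5⁴ · 13⁵ · 29² = 195160883125

195160883125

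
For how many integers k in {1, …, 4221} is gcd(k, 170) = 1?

Prime factors of 170: 2, 5, 17. Count integers ≤ 4221 divisible by none of them.
By inclusion–exclusion: 4221 − ⌊4221/2⌋ − ⌊4221/5⌋ − ⌊4221/17⌋ + ⌊4221/10⌋ + ⌊4221/34⌋ + ⌊4221/85⌋ − ⌊4221/170⌋ = 1590.

1590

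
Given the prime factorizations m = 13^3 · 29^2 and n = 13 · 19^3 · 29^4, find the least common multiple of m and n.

max exponent per prime: 13^3 · 19^3 · 29^4 = 10658175112663

10658175112663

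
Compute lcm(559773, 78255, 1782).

26046237690

559773 = 3² · 37 · 41²; 78255 = 3² · 5 · 37 · 47; 1782 = 2 · 3⁴ · 11
lcm takes max exponent of each prime: 2 · 3⁴ · 5 · 11 · 37 · 41² · 47 = 26046237690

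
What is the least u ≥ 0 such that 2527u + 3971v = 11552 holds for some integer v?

gcd(2527, 3971) = 361 (Euclid: 3971 = 1·2527 + 1444; 2527 = 1·1444 + 1083; 1444 = 1·1083 + 361; 1083 = 3·361 + 0), and 361 | 11552.
Extended Euclid: 2527·(-3) + 3971·(2) = 361. Scale by 32: u₀ = -96.
General solution u = u₀ + 11t; reducing mod 11 gives u = 3 (and v = 1).

3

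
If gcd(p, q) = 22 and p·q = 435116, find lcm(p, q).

For any two positive integers, gcd × lcm equals their product. Hence lcm = 435116 / 22 = 19778.

19778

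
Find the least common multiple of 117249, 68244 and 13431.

815584044

lcm(117249, 68244) = 117249·68244/gcd = 8001540756/363 = 22042812
lcm(22042812, 13431) = 22042812·13431/gcd = 296057007972/363 = 815584044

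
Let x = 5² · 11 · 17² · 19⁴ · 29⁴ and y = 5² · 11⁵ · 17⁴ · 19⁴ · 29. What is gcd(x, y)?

min exponent per shared prime: 5² · 11 · 17² · 19⁴ · 29 = 300360582775

300360582775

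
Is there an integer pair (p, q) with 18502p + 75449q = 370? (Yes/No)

By Bézout, 18502p + 75449q = 370 has integer solutions iff gcd(18502, 75449) | 370.
Euclid: 75449 = 4·18502 + 1441; 18502 = 12·1441 + 1210; 1441 = 1·1210 + 231; 1210 = 5·231 + 55; 231 = 4·55 + 11; 55 = 5·11 + 0. gcd = 11; 370 mod 11 = 7. No.

No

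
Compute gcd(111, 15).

3

111 = 3 · 37
15 = 3 · 5
Common: 3 = 3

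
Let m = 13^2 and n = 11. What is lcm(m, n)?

1859

max exponent per prime: 11 · 13^2 = 1859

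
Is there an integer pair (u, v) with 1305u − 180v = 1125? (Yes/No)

Yes

By Bézout, 1305u − 180v = 1125 has integer solutions iff gcd(1305, 180) | 1125.
Euclid: 1305 = 7·180 + 45; 180 = 4·45 + 0. gcd = 45; 1125 mod 45 = 0. Yes.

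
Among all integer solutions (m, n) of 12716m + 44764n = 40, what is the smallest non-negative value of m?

gcd(12716, 44764) = 4 (Euclid: 44764 = 3·12716 + 6616; 12716 = 1·6616 + 6100; 6616 = 1·6100 + 516; 6100 = 11·516 + 424; 516 = 1·424 + 92; 424 = 4·92 + 56; 92 = 1·56 + 36; 56 = 1·36 + 20; 36 = 1·20 + 16; 20 = 1·16 + 4; 16 = 4·4 + 0), and 4 | 40.
Extended Euclid: 12716·(2429) + 44764·(-690) = 4. Scale by 10: m₀ = 24290.
General solution m = m₀ + 11191t; reducing mod 11191 gives m = 1908 (and n = -542).

1908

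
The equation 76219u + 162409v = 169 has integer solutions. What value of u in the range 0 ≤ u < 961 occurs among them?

gcd(76219, 162409) = 169 (Euclid: 162409 = 2·76219 + 9971; 76219 = 7·9971 + 6422; 9971 = 1·6422 + 3549; 6422 = 1·3549 + 2873; 3549 = 1·2873 + 676; 2873 = 4·676 + 169; 676 = 4·169 + 0), and 169 | 169.
Extended Euclid: 76219·(228) + 162409·(-107) = 169. Scale by 1: u₀ = 228.
General solution u = u₀ + 961t; reducing mod 961 gives u = 228 (and v = -107).

228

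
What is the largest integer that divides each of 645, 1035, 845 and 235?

5

gcd(645, 1035): 1035 = 1·645 + 390; 645 = 1·390 + 255; 390 = 1·255 + 135; 255 = 1·135 + 120; 135 = 1·120 + 15; 120 = 8·15 + 0 → 15
gcd(15, 845): 845 = 56·15 + 5; 15 = 3·5 + 0 → 5
gcd(5, 235): 235 = 47·5 + 0 → 5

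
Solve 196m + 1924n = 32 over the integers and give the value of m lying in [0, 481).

gcd(196, 1924) = 4 (Euclid: 1924 = 9·196 + 160; 196 = 1·160 + 36; 160 = 4·36 + 16; 36 = 2·16 + 4; 16 = 4·4 + 0), and 4 | 32.
Extended Euclid: 196·(108) + 1924·(-11) = 4. Scale by 8: m₀ = 864.
General solution m = m₀ + 481t; reducing mod 481 gives m = 383 (and n = -39).

383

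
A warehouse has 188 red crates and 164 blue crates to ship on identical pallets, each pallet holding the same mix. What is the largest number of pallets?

4

Euclid: 188 = 1·164 + 24; 164 = 6·24 + 20; 24 = 1·20 + 4; 20 = 5·4 + 0. Last nonzero remainder: 4.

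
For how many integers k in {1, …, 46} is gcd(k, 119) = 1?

38

119 = 7·17. Inclusion–exclusion on these primes:
46 − ⌊46/7⌋ − ⌊46/17⌋ + ⌊46/119⌋ = 38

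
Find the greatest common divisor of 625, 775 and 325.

25

625 = 5⁴; 775 = 5² · 31; 325 = 5² · 13
gcd takes min exponent of each prime: 5² = 25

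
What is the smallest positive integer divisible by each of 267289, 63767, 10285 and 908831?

5290046234165

lcm(267289, 63767) = 267289·63767/gcd = 17044217663/121 = 140861303
lcm(140861303, 10285) = 140861303·10285/gcd = 1448758501355/2057 = 704306515
lcm(704306515, 908831) = 704306515·908831/gcd = 640095594333965/121 = 5290046234165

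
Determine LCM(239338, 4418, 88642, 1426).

671974702982

lcm(239338, 4418) = 239338·4418/gcd = 1057395284/2 = 528697642
lcm(528697642, 88642) = 528697642·88642/gcd = 46864816382164/2162 = 21676603322
lcm(21676603322, 1426) = 21676603322·1426/gcd = 30910836337172/46 = 671974702982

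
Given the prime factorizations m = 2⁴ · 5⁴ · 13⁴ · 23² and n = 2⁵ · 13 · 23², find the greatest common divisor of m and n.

min exponent per shared prime: 2⁴ · 13 · 23² = 110032

110032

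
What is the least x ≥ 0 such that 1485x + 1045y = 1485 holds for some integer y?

Euclid: 1485 = 1·1045 + 440; 1045 = 2·440 + 165; 440 = 2·165 + 110; 165 = 1·110 + 55; 110 = 2·55 + 0 → gcd = 55; 1485 = 55·27.
Back-substitution yields 1485·(-7) + 1045·(10) = 55, so one solution is x = -7·27 = -189, y = 10·27 = 270.
Solutions in x differ by 1045/55 = 19; the one in [0, 19) is -189 mod 19 = 1.

1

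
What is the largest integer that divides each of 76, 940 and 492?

76 = 2² · 19; 940 = 2² · 5 · 47; 492 = 2² · 3 · 41
gcd takes min exponent of each prime: 2² = 4

4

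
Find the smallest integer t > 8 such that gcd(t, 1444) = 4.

Multiples of 4 above 8: 4·3, 4·4, … . Need the cofactor coprime to 1444/4 = 361.
Checking s = 3, 4, … the first with gcd(s, 361) = 1 is s = 3, giving 12.

12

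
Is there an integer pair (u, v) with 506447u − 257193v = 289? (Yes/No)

Yes

gcd(506447, 257193): 506447 = 1·257193 + 249254; 257193 = 1·249254 + 7939; 249254 = 31·7939 + 3145; 7939 = 2·3145 + 1649; 3145 = 1·1649 + 1496; 1649 = 1·1496 + 153; 1496 = 9·153 + 119; 153 = 1·119 + 34; 119 = 3·34 + 17; 34 = 2·17 + 0 → 17
17 divides 289, so a solution exists.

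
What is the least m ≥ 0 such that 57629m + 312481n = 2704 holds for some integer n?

1643

Reduce mod 312481: 57629m ≡ 2704 (mod 312481). With g = gcd(57629, 312481) = 169 dividing 2704, divide through: 341m ≡ 16 (mod 1849).
Since gcd(341, 1849) = 1, m ≡ 16·(341)⁻¹ ≡ 1643 (mod 1849). Smallest non-negative: 1643.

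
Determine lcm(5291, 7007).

259259

gcd first: 7007 = 1·5291 + 1716; 5291 = 3·1716 + 143; 1716 = 12·143 + 0 → gcd = 143
lcm = 5291·7007/gcd = 37074037/143 = 259259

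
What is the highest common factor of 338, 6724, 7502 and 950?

gcd(338, 6724): 6724 = 19·338 + 302; 338 = 1·302 + 36; 302 = 8·36 + 14; 36 = 2·14 + 8; 14 = 1·8 + 6; 8 = 1·6 + 2; 6 = 3·2 + 0 → 2
gcd(2, 7502): 7502 = 3751·2 + 0 → 2
gcd(2, 950): 950 = 475·2 + 0 → 2

2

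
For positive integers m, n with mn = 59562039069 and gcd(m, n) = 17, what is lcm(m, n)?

3503649357

Since gcd(m,n)·lcm(m,n) = mn, lcm = 59562039069/17 = 3503649357.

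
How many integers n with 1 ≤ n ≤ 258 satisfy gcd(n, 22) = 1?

117

22 = 2·11. Inclusion–exclusion on these primes:
258 − ⌊258/2⌋ − ⌊258/11⌋ + ⌊258/22⌋ = 117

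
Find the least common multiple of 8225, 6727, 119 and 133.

2553064675

8225 = 5² · 7 · 47; 6727 = 7 · 31²; 119 = 7 · 17; 133 = 7 · 19
lcm takes max exponent of each prime: 5² · 7 · 17 · 19 · 31² · 47 = 2553064675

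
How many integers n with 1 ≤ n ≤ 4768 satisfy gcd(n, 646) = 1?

2126

Prime factors of 646: 2, 17, 19. Count integers ≤ 4768 divisible by none of them.
By inclusion–exclusion: 4768 − ⌊4768/2⌋ − ⌊4768/17⌋ − ⌊4768/19⌋ + ⌊4768/34⌋ + ⌊4768/38⌋ + ⌊4768/323⌋ − ⌊4768/646⌋ = 2126.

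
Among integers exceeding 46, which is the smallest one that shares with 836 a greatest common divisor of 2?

50

836 = 2·418. Any a with gcd(a, 836) = 2 is a multiple of 2, say 2s, with s coprime to 418.
Need s > 46/2, so s ≥ 24. First s ≥ 24 with gcd(s, 418) = 1 is s = 25. Thus a = 2·25 = 50.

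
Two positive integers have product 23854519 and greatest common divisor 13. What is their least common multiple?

For any two positive integers, gcd × lcm equals their product. Hence lcm = 23854519 / 13 = 1834963.

1834963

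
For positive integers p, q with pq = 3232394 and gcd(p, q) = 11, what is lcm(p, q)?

293854

gcd·lcm = product, so lcm = 3232394/11 = 293854.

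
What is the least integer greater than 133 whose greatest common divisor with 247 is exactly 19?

Multiples of 19 above 133: 19·8, 19·9, … . Need the cofactor coprime to 247/19 = 13.
Checking s = 8, 9, … the first with gcd(s, 13) = 1 is s = 8, giving 152.

152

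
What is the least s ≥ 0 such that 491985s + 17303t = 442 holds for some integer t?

526

Euclid: 491985 = 28·17303 + 7501; 17303 = 2·7501 + 2301; 7501 = 3·2301 + 598; 2301 = 3·598 + 507; 598 = 1·507 + 91; 507 = 5·91 + 52; 91 = 1·52 + 39; 52 = 1·39 + 13; 39 = 3·13 + 0 → gcd = 13; 442 = 13·34.
Back-substitution yields 491985·(-376) + 17303·(10691) = 13, so one solution is s = -376·34 = -12784, t = 10691·34 = 363494.
Solutions in s differ by 17303/13 = 1331; the one in [0, 1331) is -12784 mod 1331 = 526.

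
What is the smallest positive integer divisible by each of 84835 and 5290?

84835 = 5 · 19² · 47; 5290 = 2 · 5 · 23²
max exponents: 2 · 5 · 19² · 23² · 47 = 89755430

89755430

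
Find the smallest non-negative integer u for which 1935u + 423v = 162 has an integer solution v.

32

Reduce mod 423: 1935u ≡ 162 (mod 423). With g = gcd(1935, 423) = 9 dividing 162, divide through: 215u ≡ 18 (mod 47).
Since gcd(215, 47) = 1, u ≡ 18·(215)⁻¹ ≡ 32 (mod 47). Smallest non-negative: 32.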